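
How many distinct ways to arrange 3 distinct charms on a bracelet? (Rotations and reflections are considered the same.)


Free circular arrangements: rotations and reflections both identified.
(n-1)!/2 = 2!/2 = 2/2 = 1

1


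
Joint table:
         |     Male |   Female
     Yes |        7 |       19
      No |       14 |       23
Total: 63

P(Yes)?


P(Yes) = (7+19)/63 = 26/63

P(Yes) = 26/63 ≈ 41.27%


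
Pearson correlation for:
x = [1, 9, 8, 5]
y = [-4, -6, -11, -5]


n=4, Σx=23, Σy=-26, Σxy=-171, Σx²=171, Σy²=198
r = (4×(-171) - 23×(-26))/√((4×171 - 23²)(4×198 - (-26)²))
= -86/√(155×116) = -86/√17980 ≈ -86/134.0895 ≈ -0.6414

r ≈ -0.6414


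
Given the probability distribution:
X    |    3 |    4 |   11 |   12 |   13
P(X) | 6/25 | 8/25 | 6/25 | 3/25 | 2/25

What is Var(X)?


E[X] = 178/25
E[X²] = 1678/25
Var(X) = E[X²] - (E[X])² = 1678/25 - 31684/625 = 10266/625

Var(X) = 10266/625 ≈ 16.4256


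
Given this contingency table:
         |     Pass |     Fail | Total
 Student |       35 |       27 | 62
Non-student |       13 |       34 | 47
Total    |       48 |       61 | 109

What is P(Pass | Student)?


P(Pass | Student) = 35/(35+27) = 35/62

P(Pass|Student) = 35/62 ≈ 56.45%


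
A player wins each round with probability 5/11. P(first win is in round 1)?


Geometric: P(X=1) = (1-p)^(k-1)×p = (6/11)^0×5/11 = 5/11

P(X=1) = 5/11 ≈ 45.45%


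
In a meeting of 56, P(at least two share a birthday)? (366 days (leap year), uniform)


P(all different) = Π(366-i)/366 for i=0..55
= 0.011818
P(match) = 1 - 0.011818 = 0.988182

P ≈ 0.9882 ≈ 98.82%


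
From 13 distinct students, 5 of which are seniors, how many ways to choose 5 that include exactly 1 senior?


Choose 1 of the 5 seniors and 4 of the other 8 students:
C(5,1)×C(8,4) = 5×70 = 350

350


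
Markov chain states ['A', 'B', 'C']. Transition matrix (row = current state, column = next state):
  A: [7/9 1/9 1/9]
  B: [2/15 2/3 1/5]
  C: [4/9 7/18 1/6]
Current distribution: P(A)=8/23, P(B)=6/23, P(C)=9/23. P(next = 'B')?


P(next=B) = Σᵢ P(now=i)×P(i→B)
= 8/23×1/9 + 6/23×2/3 + 9/23×7/18
= 8/207 + 4/23 + 7/46 = 151/414

P = 151/414 ≈ 0.3647


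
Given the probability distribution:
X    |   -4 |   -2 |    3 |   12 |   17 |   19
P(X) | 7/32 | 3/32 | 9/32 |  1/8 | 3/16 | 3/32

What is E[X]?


E[X] = Σ x·P(X=x)
= (-4)×(7/32) + (-2)×(3/32) + (3)×(9/32) + (12)×(1/8) + (17)×(3/16) + (19)×(3/32)
= 25/4

E[X] = 25/4


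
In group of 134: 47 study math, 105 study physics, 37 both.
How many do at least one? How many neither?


|A∪B| = 47+105-37 = 115
Neither = 134-115 = 19

At least one: 115; Neither: 19


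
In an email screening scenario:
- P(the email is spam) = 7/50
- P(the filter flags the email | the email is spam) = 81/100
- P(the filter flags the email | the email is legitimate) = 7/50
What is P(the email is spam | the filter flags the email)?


Using Bayes' theorem:
P(A|B) = P(B|A)·P(A) / P(B)

P(the filter flags the email) = 81/100 × 7/50 + 7/50 × 43/50
= 567/5000 + 301/2500 = 1169/5000

P(the email is spam|the filter flags the email) = (567/5000) / (1169/5000) = 81/167

P(the email is spam|the filter flags the email) = 81/167 ≈ 48.50%


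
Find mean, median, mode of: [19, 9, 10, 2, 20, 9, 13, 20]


Sorted: [2, 9, 9, 10, 13, 19, 20, 20]
Mean = 102/8 = 51/4
Median = 23/2
Freq: {19: 1, 9: 2, 10: 1, 2: 1, 20: 2, 13: 1}
Mode: [9, 20]

Mean=51/4, Median=23/2, Mode=[9, 20]


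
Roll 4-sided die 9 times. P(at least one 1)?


P(no 1)^9 = (3/4)^9 = 19683/262144
P(≥1) = 1 - 19683/262144 = 242461/262144

P = 242461/262144 ≈ 92.49%


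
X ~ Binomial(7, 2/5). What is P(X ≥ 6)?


P(X ≥ 6) = Σ P(X=i) for i=6..7
P(X=6) = 1344/78125
P(X=7) = 128/78125
Sum = 1472/78125

P(X ≥ 6) = 1472/78125 ≈ 1.88%


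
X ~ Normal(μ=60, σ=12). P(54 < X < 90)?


z₁=(54-60)/12=-0.5, z₂=(90-60)/12=2.5
P = Φ(2.5) - Φ(-0.5) = 0.993790 - 0.308538 = 0.685252 ≈ 0.6853

P(54 < X < 90) ≈ 0.6853


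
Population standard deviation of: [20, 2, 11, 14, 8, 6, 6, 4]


Mean = 71/8
  (20-71/8)²=7921/64
  (2-71/8)²=3025/64
  (11-71/8)²=289/64
  (14-71/8)²=1681/64
  (8-71/8)²=49/64
  (6-71/8)²=529/64
  (6-71/8)²=529/64
  (4-71/8)²=1521/64
Σ(x-μ)² = 1943/8
σ² = (1943/8)/8 = 1943/64

σ = √(1943/64) ≈ 5.5099


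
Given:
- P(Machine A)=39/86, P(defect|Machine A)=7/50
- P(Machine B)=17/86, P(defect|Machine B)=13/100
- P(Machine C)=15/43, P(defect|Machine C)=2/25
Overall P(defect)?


P(B) = Σ P(B|Aᵢ)×P(Aᵢ)
  7/50×39/86 = 273/4300
  13/100×17/86 = 221/8600
  2/25×15/43 = 6/215
Sum = 1007/8600

P(defect) = 1007/8600 ≈ 11.71%


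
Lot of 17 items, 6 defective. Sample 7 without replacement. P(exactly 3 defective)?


Hypergeometric: C(6,3)×C(11,4)/C(17,7)
= 20×330/19448 = 75/221

P(X=3) = 75/221 ≈ 33.94%


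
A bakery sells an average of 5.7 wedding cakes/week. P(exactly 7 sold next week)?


Poisson(λ=5.7): P(X=7) = e^(-λ)×λ^k/k!
= e^(-5.7) × 5.7^7 / 7!
≈ 0.003345965457 × 195489.749319 / 5040 ≈ 0.129782

P(X=7) ≈ 0.129782 ≈ 12.98%


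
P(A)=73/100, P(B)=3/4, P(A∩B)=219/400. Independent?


P(A)×P(B) = 219/400
P(A∩B) = 219/400
Equal ✓ → Independent

Yes, independent


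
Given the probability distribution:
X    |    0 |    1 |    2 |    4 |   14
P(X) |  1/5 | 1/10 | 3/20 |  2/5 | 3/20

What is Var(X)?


E[X] = 41/10
E[X²] = 73/2
Var(X) = E[X²] - (E[X])² = 73/2 - 1681/100 = 1969/100

Var(X) = 1969/100 ≈ 19.6900


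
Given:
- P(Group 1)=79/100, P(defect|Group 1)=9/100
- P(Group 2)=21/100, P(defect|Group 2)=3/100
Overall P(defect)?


P(B) = Σ P(B|Aᵢ)×P(Aᵢ)
  9/100×79/100 = 711/10000
  3/100×21/100 = 63/10000
Sum = 387/5000

P(defect) = 387/5000 ≈ 7.74%


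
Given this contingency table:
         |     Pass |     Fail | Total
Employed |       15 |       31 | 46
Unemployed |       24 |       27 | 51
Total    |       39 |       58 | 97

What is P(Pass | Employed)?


P(Pass | Employed) = 15/(15+31) = 15/46

P(Pass|Employed) = 15/46 ≈ 32.61%


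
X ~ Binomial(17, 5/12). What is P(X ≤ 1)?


P(X ≤ 1) = Σ P(X=i) for i=0..1
P(X=0) = 232630513987207/2218611106740436992
P(X=1) = 2824799098416085/2218611106740436992
Sum = 764357403100823/554652776685109248

P(X ≤ 1) = 764357403100823/554652776685109248 ≈ 0.14%


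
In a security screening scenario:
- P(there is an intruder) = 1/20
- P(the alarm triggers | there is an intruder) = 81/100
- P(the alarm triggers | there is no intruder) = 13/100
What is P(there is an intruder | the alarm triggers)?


Using Bayes' theorem:
P(A|B) = P(B|A)·P(A) / P(B)

P(the alarm triggers) = 81/100 × 1/20 + 13/100 × 19/20
= 81/2000 + 247/2000 = 41/250

P(there is an intruder|the alarm triggers) = (81/2000) / (41/250) = 81/328

P(there is an intruder|the alarm triggers) = 81/328 ≈ 24.70%


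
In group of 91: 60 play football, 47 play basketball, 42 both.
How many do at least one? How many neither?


|A∪B| = 60+47-42 = 65
Neither = 91-65 = 26

At least one: 65; Neither: 26


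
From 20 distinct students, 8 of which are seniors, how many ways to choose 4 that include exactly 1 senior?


Choose 1 of the 8 seniors and 3 of the other 12 students:
C(8,1)×C(12,3) = 8×220 = 1760

1760


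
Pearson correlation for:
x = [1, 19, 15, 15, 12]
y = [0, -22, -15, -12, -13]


n=5, Σx=62, Σy=-62, Σxy=-979, Σx²=956, Σy²=1022
r = (5×(-979) - 62×(-62))/√((5×956 - 62²)(5×1022 - (-62)²))
= -1051/√(936×1266) = -1051/√1184976 ≈ -1051/1088.5660 ≈ -0.9655

r ≈ -0.9655


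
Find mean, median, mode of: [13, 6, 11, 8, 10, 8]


Sorted: [6, 8, 8, 10, 11, 13]
Mean = 56/6 = 28/3
Median = 9
Freq: {13: 1, 6: 1, 11: 1, 8: 2, 10: 1}
Mode: [8]

Mean=28/3, Median=9, Mode=8


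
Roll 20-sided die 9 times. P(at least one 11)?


P(no 11)^9 = (19/20)^9 = 322687697779/512000000000
P(≥1) = 1 - 322687697779/512000000000 = 189312302221/512000000000

P = 189312302221/512000000000 ≈ 36.98%


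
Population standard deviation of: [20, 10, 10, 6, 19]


Mean = 65/5 = 13
  (20-13)²=49
  (10-13)²=9
  (10-13)²=9
  (6-13)²=49
  (19-13)²=36
Σ(x-μ)² = 152
σ² = 152/5

σ = √(152/5) ≈ 5.5136


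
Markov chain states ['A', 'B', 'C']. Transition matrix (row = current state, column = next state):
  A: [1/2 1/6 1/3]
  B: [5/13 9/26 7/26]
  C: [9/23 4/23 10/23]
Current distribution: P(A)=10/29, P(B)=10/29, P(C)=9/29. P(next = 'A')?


P(next=A) = Σᵢ P(now=i)×P(i→A)
= 10/29×1/2 + 10/29×5/13 + 9/29×9/23
= 5/29 + 50/377 + 81/667 = 3698/8671

P = 3698/8671 ≈ 0.4265


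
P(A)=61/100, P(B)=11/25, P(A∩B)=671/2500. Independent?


P(A)×P(B) = 671/2500
P(A∩B) = 671/2500
Equal ✓ → Independent

Yes, independent


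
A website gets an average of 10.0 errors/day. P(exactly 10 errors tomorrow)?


Poisson(λ=10.0): P(X=10) = e^(-λ)×λ^k/k!
= e^(-10.0) × 10.0^10 / 10!
≈ 4.539992976e-05 × 10000000000 / 3628800 ≈ 0.125110

P(X=10) ≈ 0.125110 ≈ 12.51%


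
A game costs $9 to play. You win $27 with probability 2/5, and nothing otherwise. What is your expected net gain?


E[gain] = (27-9)×2/5 + (-9)×3/5
= 36/5 - 27/5 = 9/5

Expected net gain = $9/5 ≈ $1.80


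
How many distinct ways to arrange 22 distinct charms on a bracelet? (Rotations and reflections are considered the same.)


Free circular arrangements: rotations and reflections both identified.
(n-1)!/2 = 21!/2 = 51090942171709440000/2 = 25545471085854720000

25545471085854720000


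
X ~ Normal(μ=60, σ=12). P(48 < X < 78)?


z₁=(48-60)/12=-1.0, z₂=(78-60)/12=1.5
P = Φ(1.5) - Φ(-1.0) = 0.933193 - 0.158655 = 0.774538 ≈ 0.7745

P(48 < X < 78) ≈ 0.7745


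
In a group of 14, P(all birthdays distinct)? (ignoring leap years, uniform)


P(all different) = Π(365-i)/365 for i=0..13
= (365/365)×(364/365)×...×(352/365)
= 0.776897

P ≈ 0.7769 ≈ 77.69%


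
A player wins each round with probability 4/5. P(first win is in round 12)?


Geometric: P(X=12) = (1-p)^(k-1)×p = (1/5)^11×4/5 = 4/244140625

P(X=12) = 4/244140625 ≈ 0.00%


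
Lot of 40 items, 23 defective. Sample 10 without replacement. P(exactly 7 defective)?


Hypergeometric: C(23,7)×C(17,3)/C(40,10)
= 245157×680/847660528 = 5865/29822

P(X=7) = 5865/29822 ≈ 19.67%


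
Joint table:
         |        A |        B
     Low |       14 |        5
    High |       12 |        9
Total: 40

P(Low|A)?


P(Low|A) = 14/(14+12) = 14/26 = 7/13

P = 7/13 ≈ 53.85%


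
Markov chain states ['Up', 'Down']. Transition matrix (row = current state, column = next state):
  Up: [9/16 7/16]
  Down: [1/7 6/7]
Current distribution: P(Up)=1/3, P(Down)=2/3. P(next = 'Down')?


P(next=Down) = Σᵢ P(now=i)×P(i→Down)
= 1/3×7/16 + 2/3×6/7
= 7/48 + 4/7 = 241/336

P = 241/336 ≈ 0.7173


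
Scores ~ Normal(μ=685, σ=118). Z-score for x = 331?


z = (x - μ)/σ = (331 - 685)/118 = -3.0

z = -3.0


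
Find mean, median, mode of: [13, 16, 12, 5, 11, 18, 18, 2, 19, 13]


Sorted: [2, 5, 11, 12, 13, 13, 16, 18, 18, 19]
Mean = 127/10
Median = 13
Freq: {13: 2, 16: 1, 12: 1, 5: 1, 11: 1, 18: 2, 2: 1, 19: 1}
Mode: [13, 18]

Mean=127/10, Median=13, Mode=[13, 18]


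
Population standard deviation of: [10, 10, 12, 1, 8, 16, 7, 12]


Mean = 76/8 = 19/2
  (10-19/2)²=1/4
  (10-19/2)²=1/4
  (12-19/2)²=25/4
  (1-19/2)²=289/4
  (8-19/2)²=9/4
  (16-19/2)²=169/4
  (7-19/2)²=25/4
  (12-19/2)²=25/4
Σ(x-μ)² = 136
σ² = 136/8 = 17

σ = √(17) ≈ 4.1231


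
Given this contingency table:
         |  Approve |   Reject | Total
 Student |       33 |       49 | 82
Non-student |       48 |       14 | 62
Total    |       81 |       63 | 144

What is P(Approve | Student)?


P(Approve | Student) = 33/(33+49) = 33/82

P(Approve|Student) = 33/82 ≈ 40.24%


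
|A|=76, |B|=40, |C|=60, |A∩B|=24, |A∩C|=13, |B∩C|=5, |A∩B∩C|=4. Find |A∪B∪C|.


|A∪B∪C| = 76+40+60-24-13-5+4 = 138

|A∪B∪C| = 138


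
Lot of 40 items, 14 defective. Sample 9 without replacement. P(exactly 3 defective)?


Hypergeometric: C(14,3)×C(26,6)/C(40,9)
= 364×230230/273438880 = 14651/47804

P(X=3) = 14651/47804 ≈ 30.65%


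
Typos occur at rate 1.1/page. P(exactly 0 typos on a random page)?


Poisson(λ=1.1): P(X=0) = e^(-λ)×λ^k/k!
= e^(-1.1) × 1.1^0 / 0!
≈ 0.3328710837 × 1 / 1 ≈ 0.332871

P(X=0) ≈ 0.332871 ≈ 33.29%


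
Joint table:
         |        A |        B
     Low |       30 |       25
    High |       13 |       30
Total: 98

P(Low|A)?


P(Low|A) = 30/(30+13) = 30/43

P = 30/43 ≈ 69.77%


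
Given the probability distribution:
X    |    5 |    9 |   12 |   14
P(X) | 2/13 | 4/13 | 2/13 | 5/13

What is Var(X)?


E[X] = 140/13
E[X²] = 1642/13
Var(X) = E[X²] - (E[X])² = 1642/13 - 19600/169 = 1746/169

Var(X) = 1746/169 ≈ 10.3314


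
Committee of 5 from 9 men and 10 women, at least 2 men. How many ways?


Count by #men:
  2M,3W: C(9,2)×C(10,3)=4320
  3M,2W: C(9,3)×C(10,2)=3780
  4M,1W: C(9,4)×C(10,1)=1260
  5M,0W: C(9,5)×C(10,0)=126
Total = 9486

9486


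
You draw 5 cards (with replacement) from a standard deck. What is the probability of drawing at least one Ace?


P(not a Ace) = 48/52 = 12/13
P(none in 5 draws) = (12/13)^5 = 248832/371293
P(≥1 Ace) = 1 - 248832/371293 = 122461/371293

P = 122461/371293 ≈ 32.98%


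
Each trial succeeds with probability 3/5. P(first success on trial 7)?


Geometric: P(X=7) = (1-p)^(k-1)×p = (2/5)^6×3/5 = 192/78125

P(X=7) = 192/78125 ≈ 0.25%


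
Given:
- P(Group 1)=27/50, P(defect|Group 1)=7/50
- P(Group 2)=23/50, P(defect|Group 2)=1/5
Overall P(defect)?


P(B) = Σ P(B|Aᵢ)×P(Aᵢ)
  7/50×27/50 = 189/2500
  1/5×23/50 = 23/250
Sum = 419/2500

P(defect) = 419/2500 ≈ 16.76%


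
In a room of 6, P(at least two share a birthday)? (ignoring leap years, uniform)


P(all different) = Π(365-i)/365 for i=0..5
= 0.959538
P(match) = 1 - 0.959538 = 0.040462

P ≈ 0.0405 ≈ 4.05%


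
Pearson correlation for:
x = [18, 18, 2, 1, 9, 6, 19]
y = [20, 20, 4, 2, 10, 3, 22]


n=7, Σx=73, Σy=81, Σxy=1256, Σx²=1131, Σy²=1413
r = (7×1256 - 73×81)/√((7×1131 - 73²)(7×1413 - 81²))
= 2879/√(2588×3330) = 2879/√8618040 ≈ 2879/2935.6498 ≈ 0.9807

r ≈ 0.9807


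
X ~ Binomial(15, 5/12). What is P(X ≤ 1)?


P(X ≤ 1) = Σ P(X=i) for i=0..1
P(X=0) = 4747561509943/15407021574586368
P(X=1) = 16955576821225/5135673858195456
Sum = 27807145986809/7703510787293184

P(X ≤ 1) = 27807145986809/7703510787293184 ≈ 0.36%


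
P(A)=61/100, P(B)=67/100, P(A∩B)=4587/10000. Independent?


P(A)×P(B) = 4087/10000
P(A∩B) = 4587/10000
Not equal → NOT independent

No, not independent


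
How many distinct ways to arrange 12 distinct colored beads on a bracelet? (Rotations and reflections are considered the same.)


Free circular arrangements: rotations and reflections both identified.
(n-1)!/2 = 11!/2 = 39916800/2 = 19958400

19958400


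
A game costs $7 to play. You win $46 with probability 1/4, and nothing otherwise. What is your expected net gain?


E[gain] = (46-7)×1/4 + (-7)×3/4
= 39/4 - 21/4 = 9/2

Expected net gain = $9/2 ≈ $4.50


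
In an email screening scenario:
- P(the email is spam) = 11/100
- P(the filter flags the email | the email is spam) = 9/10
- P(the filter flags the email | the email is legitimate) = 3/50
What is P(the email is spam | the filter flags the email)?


Using Bayes' theorem:
P(A|B) = P(B|A)·P(A) / P(B)

P(the filter flags the email) = 9/10 × 11/100 + 3/50 × 89/100
= 99/1000 + 267/5000 = 381/2500

P(the email is spam|the filter flags the email) = (99/1000) / (381/2500) = 165/254

P(the email is spam|the filter flags the email) = 165/254 ≈ 64.96%


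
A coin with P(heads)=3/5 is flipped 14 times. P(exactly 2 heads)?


Binomial: P(X=2) = C(14,2)×p^2×(1-p)^12
= 91 × 9/25 × 4096/244140625 = 3354624/6103515625

P(X=2) = 3354624/6103515625 ≈ 0.05%


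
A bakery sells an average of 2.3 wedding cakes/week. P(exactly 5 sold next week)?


Poisson(λ=2.3): P(X=5) = e^(-λ)×λ^k/k!
= e^(-2.3) × 2.3^5 / 5!
≈ 0.1002588437 × 64.36343 / 120 ≈ 0.053775

P(X=5) ≈ 0.053775 ≈ 5.38%


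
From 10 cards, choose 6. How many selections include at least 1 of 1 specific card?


Complement: C(10,6) - C(9,6) = 210 - 84 = 126

126


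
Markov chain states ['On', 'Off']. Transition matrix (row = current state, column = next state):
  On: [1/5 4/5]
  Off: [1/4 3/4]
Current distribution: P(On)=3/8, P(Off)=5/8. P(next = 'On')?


P(next=On) = Σᵢ P(now=i)×P(i→On)
= 3/8×1/5 + 5/8×1/4
= 3/40 + 5/32 = 37/160

P = 37/160 ≈ 0.2313


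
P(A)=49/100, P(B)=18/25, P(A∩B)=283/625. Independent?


P(A)×P(B) = 441/1250
P(A∩B) = 283/625
Not equal → NOT independent

No, not independent


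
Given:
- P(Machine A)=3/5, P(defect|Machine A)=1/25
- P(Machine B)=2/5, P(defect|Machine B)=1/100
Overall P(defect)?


P(B) = Σ P(B|Aᵢ)×P(Aᵢ)
  1/25×3/5 = 3/125
  1/100×2/5 = 1/250
Sum = 7/250

P(defect) = 7/250 ≈ 2.80%


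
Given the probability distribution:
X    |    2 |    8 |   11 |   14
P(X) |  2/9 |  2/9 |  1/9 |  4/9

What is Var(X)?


E[X] = 29/3
E[X²] = 347/3
Var(X) = E[X²] - (E[X])² = 347/3 - 841/9 = 200/9

Var(X) = 200/9 ≈ 22.2222


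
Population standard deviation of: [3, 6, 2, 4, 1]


Mean = 16/5
  (3-16/5)²=1/25
  (6-16/5)²=196/25
  (2-16/5)²=36/25
  (4-16/5)²=16/25
  (1-16/5)²=121/25
Σ(x-μ)² = 74/5
σ² = (74/5)/5 = 74/25

σ = √(74/25) ≈ 1.7205


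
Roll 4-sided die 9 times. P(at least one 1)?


P(no 1)^9 = (3/4)^9 = 19683/262144
P(≥1) = 1 - 19683/262144 = 242461/262144

P = 242461/262144 ≈ 92.49%


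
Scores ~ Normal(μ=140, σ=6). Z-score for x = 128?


z = (x - μ)/σ = (128 - 140)/6 = -2.0

z = -2.0


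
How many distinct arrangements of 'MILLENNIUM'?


Letters: 10, freq: {'M': 2, 'I': 2, 'L': 2, 'E': 1, 'N': 2, 'U': 1}
10!/(2!×2!×2!×1!×2!×1!) = 3628800/16 = 226800

226800


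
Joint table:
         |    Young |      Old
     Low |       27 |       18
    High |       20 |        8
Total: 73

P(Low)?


P(Low) = (27+18)/73 = 45/73

P(Low) = 45/73 ≈ 61.64%


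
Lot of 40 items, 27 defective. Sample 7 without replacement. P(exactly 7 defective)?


Hypergeometric: C(27,7)×C(13,0)/C(40,7)
= 888030×1/18643560 = 2277/47804

P(X=7) = 2277/47804 ≈ 4.76%


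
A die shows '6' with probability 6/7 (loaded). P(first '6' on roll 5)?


Geometric: P(X=5) = (1-p)^(k-1)×p = (1/7)^4×6/7 = 6/16807

P(X=5) = 6/16807 ≈ 0.04%


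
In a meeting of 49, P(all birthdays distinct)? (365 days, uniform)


P(all different) = Π(365-i)/365 for i=0..48
= (365/365)×(364/365)×...×(317/365)
= 0.034220

P ≈ 0.0342 ≈ 3.42%


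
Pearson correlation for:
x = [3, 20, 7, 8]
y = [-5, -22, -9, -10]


n=4, Σx=38, Σy=-46, Σxy=-598, Σx²=522, Σy²=690
r = (4×(-598) - 38×(-46))/√((4×522 - 38²)(4×690 - (-46)²))
= -644/√(644×644) = -644/√414736 ≈ -644/644.0000 ≈ -1.0000

r ≈ -1.0000


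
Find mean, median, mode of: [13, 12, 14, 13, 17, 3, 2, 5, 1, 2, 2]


Sorted: [1, 2, 2, 2, 3, 5, 12, 13, 13, 14, 17]
Mean = 84/11
Median = 5
Freq: {13: 2, 12: 1, 14: 1, 17: 1, 3: 1, 2: 3, 5: 1, 1: 1}
Mode: [2]

Mean=84/11, Median=5, Mode=2


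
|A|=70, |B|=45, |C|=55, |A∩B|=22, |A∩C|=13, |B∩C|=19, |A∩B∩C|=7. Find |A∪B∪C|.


|A∪B∪C| = 70+45+55-22-13-19+7 = 123

|A∪B∪C| = 123


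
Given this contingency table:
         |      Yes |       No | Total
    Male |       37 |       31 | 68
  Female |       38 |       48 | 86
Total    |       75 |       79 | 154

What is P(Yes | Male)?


P(Yes | Male) = 37/(37+31) = 37/68

P(Yes|Male) = 37/68 ≈ 54.41%


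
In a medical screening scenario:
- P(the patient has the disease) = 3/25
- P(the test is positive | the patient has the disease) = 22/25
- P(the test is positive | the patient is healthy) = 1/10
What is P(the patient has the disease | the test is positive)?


Using Bayes' theorem:
P(A|B) = P(B|A)·P(A) / P(B)

P(the test is positive) = 22/25 × 3/25 + 1/10 × 22/25
= 66/625 + 11/125 = 121/625

P(the patient has the disease|the test is positive) = (66/625) / (121/625) = 6/11

P(the patient has the disease|the test is positive) = 6/11 ≈ 54.55%


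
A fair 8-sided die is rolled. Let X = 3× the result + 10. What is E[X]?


E[die] = (1+8)/2 = 9/2
E[X] = 3×9/2 + 10 = 47/2

E[X] = 47/2


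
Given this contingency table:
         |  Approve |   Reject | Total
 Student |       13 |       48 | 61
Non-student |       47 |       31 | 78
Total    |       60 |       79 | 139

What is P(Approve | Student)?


P(Approve | Student) = 13/(13+48) = 13/61

P(Approve|Student) = 13/61 ≈ 21.31%


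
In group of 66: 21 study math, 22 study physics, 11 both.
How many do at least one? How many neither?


|A∪B| = 21+22-11 = 32
Neither = 66-32 = 34

At least one: 32; Neither: 34


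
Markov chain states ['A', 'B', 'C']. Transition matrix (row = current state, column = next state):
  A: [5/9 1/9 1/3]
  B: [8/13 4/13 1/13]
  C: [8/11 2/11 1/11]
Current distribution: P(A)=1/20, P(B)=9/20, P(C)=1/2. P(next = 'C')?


P(next=C) = Σᵢ P(now=i)×P(i→C)
= 1/20×1/3 + 9/20×1/13 + 1/2×1/11
= 1/60 + 9/260 + 1/22 = 83/858

P = 83/858 ≈ 0.0967


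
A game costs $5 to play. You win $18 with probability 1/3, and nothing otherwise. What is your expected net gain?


E[gain] = (18-5)×1/3 + (-5)×2/3
= 13/3 - 10/3 = 1

Expected net gain = $1 ≈ $1.00


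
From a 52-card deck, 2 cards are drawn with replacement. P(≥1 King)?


P(not a King) = 48/52 = 12/13
P(none in 2 draws) = (12/13)^2 = 144/169
P(≥1 King) = 1 - 144/169 = 25/169

P = 25/169 ≈ 14.79%


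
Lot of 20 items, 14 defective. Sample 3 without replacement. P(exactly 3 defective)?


Hypergeometric: C(14,3)×C(6,0)/C(20,3)
= 364×1/1140 = 91/285

P(X=3) = 91/285 ≈ 31.93%


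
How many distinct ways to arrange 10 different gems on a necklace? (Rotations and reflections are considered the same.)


Free circular arrangements: rotations and reflections both identified.
(n-1)!/2 = 9!/2 = 362880/2 = 181440

181440


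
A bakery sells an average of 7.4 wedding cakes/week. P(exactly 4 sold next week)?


Poisson(λ=7.4): P(X=4) = e^(-λ)×λ^k/k!
= e^(-7.4) × 7.4^4 / 4!
≈ 0.0006112527611 × 2998.6576 / 24 ≈ 0.076372

P(X=4) ≈ 0.076372 ≈ 7.64%


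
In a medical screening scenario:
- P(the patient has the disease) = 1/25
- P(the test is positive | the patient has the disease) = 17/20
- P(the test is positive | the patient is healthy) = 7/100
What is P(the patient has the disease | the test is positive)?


Using Bayes' theorem:
P(A|B) = P(B|A)·P(A) / P(B)

P(the test is positive) = 17/20 × 1/25 + 7/100 × 24/25
= 17/500 + 42/625 = 253/2500

P(the patient has the disease|the test is positive) = (17/500) / (253/2500) = 85/253

P(the patient has the disease|the test is positive) = 85/253 ≈ 33.60%


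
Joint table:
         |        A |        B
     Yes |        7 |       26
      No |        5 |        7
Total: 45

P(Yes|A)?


P(Yes|A) = 7/(7+5) = 7/12

P = 7/12 ≈ 58.33%


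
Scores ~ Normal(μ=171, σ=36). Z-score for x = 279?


z = (x - μ)/σ = (279 - 171)/36 = 3.0

z = 3.0


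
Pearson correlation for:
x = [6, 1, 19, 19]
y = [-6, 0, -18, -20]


n=4, Σx=45, Σy=-44, Σxy=-758, Σx²=759, Σy²=760
r = (4×(-758) - 45×(-44))/√((4×759 - 45²)(4×760 - (-44)²))
= -1052/√(1011×1104) = -1052/√1116144 ≈ -1052/1056.4772 ≈ -0.9958

r ≈ -0.9958


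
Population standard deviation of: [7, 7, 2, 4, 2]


Mean = 22/5
  (7-22/5)²=169/25
  (7-22/5)²=169/25
  (2-22/5)²=144/25
  (4-22/5)²=4/25
  (2-22/5)²=144/25
Σ(x-μ)² = 126/5
σ² = (126/5)/5 = 126/25

σ = √(126/25) ≈ 2.2450


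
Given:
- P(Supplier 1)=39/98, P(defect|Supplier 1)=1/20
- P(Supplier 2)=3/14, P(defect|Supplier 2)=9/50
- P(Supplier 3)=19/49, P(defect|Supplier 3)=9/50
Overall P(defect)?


P(B) = Σ P(B|Aᵢ)×P(Aᵢ)
  1/20×39/98 = 39/1960
  9/50×3/14 = 27/700
  9/50×19/49 = 171/2450
Sum = 1257/9800

P(defect) = 1257/9800 ≈ 12.83%


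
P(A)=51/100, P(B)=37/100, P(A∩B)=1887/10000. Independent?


P(A)×P(B) = 1887/10000
P(A∩B) = 1887/10000
Equal ✓ → Independent

Yes, independent


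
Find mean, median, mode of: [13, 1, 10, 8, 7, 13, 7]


Sorted: [1, 7, 7, 8, 10, 13, 13]
Mean = 59/7
Median = 8
Freq: {13: 2, 1: 1, 10: 1, 8: 1, 7: 2}
Mode: [7, 13]

Mean=59/7, Median=8, Mode=[7, 13]


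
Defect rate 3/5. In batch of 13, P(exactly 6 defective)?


Binomial: P(X=6) = C(13,6)×p^6×(1-p)^7
= 1716 × 729/15625 × 128/78125 = 160123392/1220703125

P(X=6) = 160123392/1220703125 ≈ 13.12%


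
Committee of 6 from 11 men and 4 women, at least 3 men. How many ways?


Count by #men:
  3M,3W: C(11,3)×C(4,3)=660
  4M,2W: C(11,4)×C(4,2)=1980
  5M,1W: C(11,5)×C(4,1)=1848
  6M,0W: C(11,6)×C(4,0)=462
Total = 4950

4950


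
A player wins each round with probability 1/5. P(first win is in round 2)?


Geometric: P(X=2) = (1-p)^(k-1)×p = (4/5)^1×1/5 = 4/25

P(X=2) = 4/25 ≈ 16.00%


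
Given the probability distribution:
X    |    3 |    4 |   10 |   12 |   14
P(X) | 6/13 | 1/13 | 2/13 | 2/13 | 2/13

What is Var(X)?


E[X] = 94/13
E[X²] = 950/13
Var(X) = E[X²] - (E[X])² = 950/13 - 8836/169 = 3514/169

Var(X) = 3514/169 ≈ 20.7929


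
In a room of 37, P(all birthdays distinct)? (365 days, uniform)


P(all different) = Π(365-i)/365 for i=0..36
= (365/365)×(364/365)×...×(329/365)
= 0.151266

P ≈ 0.1513 ≈ 15.13%


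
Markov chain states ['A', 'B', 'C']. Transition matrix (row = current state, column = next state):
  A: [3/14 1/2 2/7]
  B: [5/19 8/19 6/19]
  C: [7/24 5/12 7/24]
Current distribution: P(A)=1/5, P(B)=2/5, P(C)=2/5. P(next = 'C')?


P(next=C) = Σᵢ P(now=i)×P(i→C)
= 1/5×2/7 + 2/5×6/19 + 2/5×7/24
= 2/35 + 12/95 + 7/60 = 479/1596

P = 479/1596 ≈ 0.3001


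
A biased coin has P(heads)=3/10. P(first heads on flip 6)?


Geometric: P(X=6) = (1-p)^(k-1)×p = (7/10)^5×3/10 = 50421/1000000

P(X=6) = 50421/1000000 ≈ 5.04%


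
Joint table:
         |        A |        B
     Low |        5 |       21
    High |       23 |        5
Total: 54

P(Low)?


P(Low) = (5+21)/54 = 26/54 = 13/27

P(Low) = 13/27 ≈ 48.15%


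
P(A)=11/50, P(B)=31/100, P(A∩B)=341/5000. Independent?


P(A)×P(B) = 341/5000
P(A∩B) = 341/5000
Equal ✓ → Independent

Yes, independent


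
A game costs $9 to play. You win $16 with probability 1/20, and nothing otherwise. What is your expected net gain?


E[gain] = (16-9)×1/20 + (-9)×19/20
= 7/20 - 171/20 = -41/5

Expected net gain = $-41/5 ≈ $-8.20


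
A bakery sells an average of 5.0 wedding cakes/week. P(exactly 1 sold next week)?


Poisson(λ=5.0): P(X=1) = e^(-λ)×λ^k/k!
= e^(-5.0) × 5.0^1 / 1!
≈ 0.006737946999 × 5 / 1 ≈ 0.033690

P(X=1) ≈ 0.033690 ≈ 3.37%


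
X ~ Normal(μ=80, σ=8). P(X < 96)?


z = (96-80)/8 = 2.0
P(Z < 2.0) = 0.9772

P(X < 96) ≈ 0.9772


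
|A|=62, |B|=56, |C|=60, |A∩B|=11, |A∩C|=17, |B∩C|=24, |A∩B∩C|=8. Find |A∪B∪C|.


|A∪B∪C| = 62+56+60-11-17-24+8 = 134

|A∪B∪C| = 134


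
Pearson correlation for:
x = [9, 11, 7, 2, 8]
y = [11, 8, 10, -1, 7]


n=5, Σx=37, Σy=35, Σxy=311, Σx²=319, Σy²=335
r = (5×311 - 37×35)/√((5×319 - 37²)(5×335 - 35²))
= 260/√(226×450) = 260/√101700 ≈ 260/318.9044 ≈ 0.8153

r ≈ 0.8153


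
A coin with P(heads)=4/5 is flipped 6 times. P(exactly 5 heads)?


Binomial: P(X=5) = C(6,5)×p^5×(1-p)^1
= 6 × 1024/3125 × 1/5 = 6144/15625

P(X=5) = 6144/15625 ≈ 39.32%


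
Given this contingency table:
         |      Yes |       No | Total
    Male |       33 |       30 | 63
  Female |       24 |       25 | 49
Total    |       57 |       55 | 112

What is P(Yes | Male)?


P(Yes | Male) = 33/(33+30) = 33/63 = 11/21

P(Yes|Male) = 11/21 ≈ 52.38%


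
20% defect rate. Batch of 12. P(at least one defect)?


P(all good) = (4/5)^12 = 16777216/244140625
P(≥1 defect) = 227363409/244140625

P = 227363409/244140625 ≈ 93.13%


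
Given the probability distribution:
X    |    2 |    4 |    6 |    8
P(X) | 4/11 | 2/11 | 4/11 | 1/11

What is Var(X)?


E[X] = 48/11
E[X²] = 256/11
Var(X) = E[X²] - (E[X])² = 256/11 - 2304/121 = 512/121

Var(X) = 512/121 ≈ 4.2314


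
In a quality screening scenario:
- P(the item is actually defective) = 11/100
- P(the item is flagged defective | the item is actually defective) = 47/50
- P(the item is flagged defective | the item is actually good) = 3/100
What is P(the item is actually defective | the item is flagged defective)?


Using Bayes' theorem:
P(A|B) = P(B|A)·P(A) / P(B)

P(the item is flagged defective) = 47/50 × 11/100 + 3/100 × 89/100
= 517/5000 + 267/10000 = 1301/10000

P(the item is actually defective|the item is flagged defective) = (517/5000) / (1301/10000) = 1034/1301

P(the item is actually defective|the item is flagged defective) = 1034/1301 ≈ 79.48%


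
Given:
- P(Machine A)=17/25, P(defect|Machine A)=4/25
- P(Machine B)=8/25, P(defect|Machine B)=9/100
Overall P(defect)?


P(B) = Σ P(B|Aᵢ)×P(Aᵢ)
  4/25×17/25 = 68/625
  9/100×8/25 = 18/625
Sum = 86/625

P(defect) = 86/625 ≈ 13.76%


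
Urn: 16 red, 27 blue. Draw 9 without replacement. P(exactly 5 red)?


Hypergeometric: C(16,5)×C(27,4)/C(43,9)
= 4368×17550/563921995 = 168480/1239389

P(X=5) = 168480/1239389 ≈ 13.59%


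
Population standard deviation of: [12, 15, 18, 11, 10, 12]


Mean = 78/6 = 13
  (12-13)²=1
  (15-13)²=4
  (18-13)²=25
  (11-13)²=4
  (10-13)²=9
  (12-13)²=1
Σ(x-μ)² = 44
σ² = 44/6 = 22/3

σ = √(22/3) ≈ 2.7080


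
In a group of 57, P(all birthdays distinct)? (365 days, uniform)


P(all different) = Π(365-i)/365 for i=0..56
= (365/365)×(364/365)×...×(309/365)
= 0.009878

P ≈ 0.0099 ≈ 0.99%


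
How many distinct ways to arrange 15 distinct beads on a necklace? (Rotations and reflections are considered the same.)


Free circular arrangements: rotations and reflections both identified.
(n-1)!/2 = 14!/2 = 87178291200/2 = 43589145600

43589145600


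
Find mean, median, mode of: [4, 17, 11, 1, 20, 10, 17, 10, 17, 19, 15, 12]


Sorted: [1, 4, 10, 10, 11, 12, 15, 17, 17, 17, 19, 20]
Mean = 153/12 = 51/4
Median = 27/2
Freq: {4: 1, 17: 3, 11: 1, 1: 1, 20: 1, 10: 2, 19: 1, 15: 1, 12: 1}
Mode: [17]

Mean=51/4, Median=27/2, Mode=17


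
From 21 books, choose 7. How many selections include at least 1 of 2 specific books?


Complement: C(21,7) - C(19,7) = 116280 - 50388 = 65892

65892


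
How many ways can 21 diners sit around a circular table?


Circular arrangements of 21 distinct objects: fix one position to break rotational symmetry.
(n-1)! = 20! = 2432902008176640000

2432902008176640000


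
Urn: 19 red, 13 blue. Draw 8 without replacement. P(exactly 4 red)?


Hypergeometric: C(19,4)×C(13,4)/C(32,8)
= 3876×715/10518300 = 3553/13485

P(X=4) = 3553/13485 ≈ 26.35%


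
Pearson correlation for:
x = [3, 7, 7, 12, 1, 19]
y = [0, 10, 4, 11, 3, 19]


n=6, Σx=49, Σy=47, Σxy=594, Σx²=613, Σy²=607
r = (6×594 - 49×47)/√((6×613 - 49²)(6×607 - 47²))
= 1261/√(1277×1433) = 1261/√1829941 ≈ 1261/1352.7531 ≈ 0.9322

r ≈ 0.9322


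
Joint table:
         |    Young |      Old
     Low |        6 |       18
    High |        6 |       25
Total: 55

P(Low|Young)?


P(Low|Young) = 6/(6+6) = 6/12 = 1/2

P = 1/2 ≈ 50.00%


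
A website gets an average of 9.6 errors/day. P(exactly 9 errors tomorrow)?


Poisson(λ=9.6): P(X=9) = e^(-λ)×λ^k/k!
= e^(-9.6) × 9.6^9 / 9!
≈ 6.772873649e-05 × 692533995.824 / 362880 ≈ 0.129256

P(X=9) ≈ 0.129256 ≈ 12.93%


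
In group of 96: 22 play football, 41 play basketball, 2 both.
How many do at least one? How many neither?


|A∪B| = 22+41-2 = 61
Neither = 96-61 = 35

At least one: 61; Neither: 35


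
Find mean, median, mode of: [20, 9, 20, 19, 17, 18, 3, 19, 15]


Sorted: [3, 9, 15, 17, 18, 19, 19, 20, 20]
Mean = 140/9
Median = 18
Freq: {20: 2, 9: 1, 19: 2, 17: 1, 18: 1, 3: 1, 15: 1}
Mode: [19, 20]

Mean=140/9, Median=18, Mode=[19, 20]


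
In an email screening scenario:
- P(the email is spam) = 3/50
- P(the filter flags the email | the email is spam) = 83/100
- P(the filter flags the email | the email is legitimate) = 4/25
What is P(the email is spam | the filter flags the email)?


Using Bayes' theorem:
P(A|B) = P(B|A)·P(A) / P(B)

P(the filter flags the email) = 83/100 × 3/50 + 4/25 × 47/50
= 249/5000 + 94/625 = 1001/5000

P(the email is spam|the filter flags the email) = (249/5000) / (1001/5000) = 249/1001

P(the email is spam|the filter flags the email) = 249/1001 ≈ 24.88%


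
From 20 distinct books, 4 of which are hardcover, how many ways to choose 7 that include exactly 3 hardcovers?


Choose 3 of the 4 hardcovers and 4 of the other 16 books:
C(4,3)×C(16,4) = 4×1820 = 7280

7280


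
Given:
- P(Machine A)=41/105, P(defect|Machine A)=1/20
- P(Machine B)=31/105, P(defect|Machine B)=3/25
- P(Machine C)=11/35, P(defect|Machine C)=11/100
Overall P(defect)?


P(B) = Σ P(B|Aᵢ)×P(Aᵢ)
  1/20×41/105 = 41/2100
  3/25×31/105 = 31/875
  11/100×11/35 = 121/3500
Sum = 47/525

P(defect) = 47/525 ≈ 8.95%


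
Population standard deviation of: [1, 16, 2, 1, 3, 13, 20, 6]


Mean = 62/8 = 31/4
  (1-31/4)²=729/16
  (16-31/4)²=1089/16
  (2-31/4)²=529/16
  (1-31/4)²=729/16
  (3-31/4)²=361/16
  (13-31/4)²=441/16
  (20-31/4)²=2401/16
  (6-31/4)²=49/16
Σ(x-μ)² = 791/2
σ² = (791/2)/8 = 791/16

σ = √(791/16) ≈ 7.0312


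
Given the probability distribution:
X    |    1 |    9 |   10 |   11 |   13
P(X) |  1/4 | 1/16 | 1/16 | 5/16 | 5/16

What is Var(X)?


E[X] = 143/16
E[X²] = 1635/16
Var(X) = E[X²] - (E[X])² = 1635/16 - 20449/256 = 5711/256

Var(X) = 5711/256 ≈ 22.3086


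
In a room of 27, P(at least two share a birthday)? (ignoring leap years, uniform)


P(all different) = Π(365-i)/365 for i=0..26
= 0.373141
P(match) = 1 - 0.373141 = 0.626859

P ≈ 0.6269 ≈ 62.69%


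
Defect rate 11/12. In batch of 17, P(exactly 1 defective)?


Binomial: P(X=1) = C(17,1)×p^1×(1-p)^16
= 17 × 11/12 × 1/184884258895036416 = 187/2218611106740436992

P(X=1) = 187/2218611106740436992 ≈ 0.00%


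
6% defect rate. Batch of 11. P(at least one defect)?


P(all good) = (47/50)^11 = 2472159215084012303/4882812500000000000
P(≥1 defect) = 2410653284915987697/4882812500000000000

P = 2410653284915987697/4882812500000000000 ≈ 49.37%


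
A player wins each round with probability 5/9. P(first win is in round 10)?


Geometric: P(X=10) = (1-p)^(k-1)×p = (4/9)^9×5/9 = 1310720/3486784401

P(X=10) = 1310720/3486784401 ≈ 0.04%


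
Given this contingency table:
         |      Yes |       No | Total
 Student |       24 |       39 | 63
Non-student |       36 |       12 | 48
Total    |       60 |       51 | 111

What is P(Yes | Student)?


P(Yes | Student) = 24/(24+39) = 24/63 = 8/21

P(Yes|Student) = 8/21 ≈ 38.10%


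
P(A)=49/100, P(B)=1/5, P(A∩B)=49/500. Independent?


P(A)×P(B) = 49/500
P(A∩B) = 49/500
Equal ✓ → Independent

Yes, independent


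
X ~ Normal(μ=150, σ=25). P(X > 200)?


z = (200-150)/25 = 2.0
P(X > 200) = 1 - P(Z ≤ 2.0) = 1 - 0.9772 = 0.0228

P(X > 200) ≈ 0.0228


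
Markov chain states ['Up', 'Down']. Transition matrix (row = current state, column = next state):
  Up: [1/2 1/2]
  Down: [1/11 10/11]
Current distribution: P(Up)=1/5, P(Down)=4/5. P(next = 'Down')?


P(next=Down) = Σᵢ P(now=i)×P(i→Down)
= 1/5×1/2 + 4/5×10/11
= 1/10 + 8/11 = 91/110

P = 91/110 ≈ 0.8273


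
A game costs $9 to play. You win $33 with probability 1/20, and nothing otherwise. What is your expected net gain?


E[gain] = (33-9)×1/20 + (-9)×19/20
= 6/5 - 171/20 = -147/20

Expected net gain = $-147/20 ≈ $-7.35


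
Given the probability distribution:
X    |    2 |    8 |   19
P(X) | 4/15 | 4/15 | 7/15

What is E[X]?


E[X] = Σ x·P(X=x)
= (2)×(4/15) + (8)×(4/15) + (19)×(7/15)
= 173/15

E[X] = 173/15


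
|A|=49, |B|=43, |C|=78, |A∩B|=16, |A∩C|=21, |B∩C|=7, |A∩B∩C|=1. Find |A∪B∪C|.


|A∪B∪C| = 49+43+78-16-21-7+1 = 127

|A∪B∪C| = 127


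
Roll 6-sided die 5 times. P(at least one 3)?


P(no 3)^5 = (5/6)^5 = 3125/7776
P(≥1) = 1 - 3125/7776 = 4651/7776

P = 4651/7776 ≈ 59.81%


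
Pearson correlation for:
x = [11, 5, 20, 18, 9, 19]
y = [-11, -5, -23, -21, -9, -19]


n=6, Σx=82, Σy=-88, Σxy=-1426, Σx²=1312, Σy²=1558
r = (6×(-1426) - 82×(-88))/√((6×1312 - 82²)(6×1558 - (-88)²))
= -1340/√(1148×1604) = -1340/√1841392 ≈ -1340/1356.9790 ≈ -0.9875

r ≈ -0.9875


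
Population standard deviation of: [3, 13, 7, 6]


Mean = 29/4
  (3-29/4)²=289/16
  (13-29/4)²=529/16
  (7-29/4)²=1/16
  (6-29/4)²=25/16
Σ(x-μ)² = 211/4
σ² = (211/4)/4 = 211/16

σ = √(211/16) ≈ 3.6315


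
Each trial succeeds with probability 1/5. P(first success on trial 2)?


Geometric: P(X=2) = (1-p)^(k-1)×p = (4/5)^1×1/5 = 4/25

P(X=2) = 4/25 ≈ 16.00%


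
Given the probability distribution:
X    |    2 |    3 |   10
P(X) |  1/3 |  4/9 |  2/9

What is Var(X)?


E[X] = 38/9
E[X²] = 248/9
Var(X) = E[X²] - (E[X])² = 248/9 - 1444/81 = 788/81

Var(X) = 788/81 ≈ 9.7284


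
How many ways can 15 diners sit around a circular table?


Circular arrangements of 15 distinct objects: fix one position to break rotational symmetry.
(n-1)! = 14! = 87178291200

87178291200


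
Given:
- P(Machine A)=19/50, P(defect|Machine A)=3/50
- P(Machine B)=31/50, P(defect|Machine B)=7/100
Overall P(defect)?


P(B) = Σ P(B|Aᵢ)×P(Aᵢ)
  3/50×19/50 = 57/2500
  7/100×31/50 = 217/5000
Sum = 331/5000

P(defect) = 331/5000 ≈ 6.62%


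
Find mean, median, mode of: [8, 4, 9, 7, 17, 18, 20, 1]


Sorted: [1, 4, 7, 8, 9, 17, 18, 20]
Mean = 84/8 = 21/2
Median = 17/2
Freq: {8: 1, 4: 1, 9: 1, 7: 1, 17: 1, 18: 1, 20: 1, 1: 1}
Mode: No mode

Mean=21/2, Median=17/2, Mode=No mode


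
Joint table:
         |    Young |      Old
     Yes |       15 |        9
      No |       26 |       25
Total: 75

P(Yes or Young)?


P(Yes∨Young) = P(Yes) + P(Young) - P(Yes∧Young)
= (24 + 41 - 15)/75 = 50/75 = 2/3

P = 2/3 ≈ 66.67%


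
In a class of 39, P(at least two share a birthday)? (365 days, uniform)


P(all different) = Π(365-i)/365 for i=0..38
= 0.121780
P(match) = 1 - 0.121780 = 0.878220

P ≈ 0.8782 ≈ 87.82%


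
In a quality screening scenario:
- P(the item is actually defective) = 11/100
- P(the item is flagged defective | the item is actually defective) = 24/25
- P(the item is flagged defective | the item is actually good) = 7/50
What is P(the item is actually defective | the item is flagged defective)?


Using Bayes' theorem:
P(A|B) = P(B|A)·P(A) / P(B)

P(the item is flagged defective) = 24/25 × 11/100 + 7/50 × 89/100
= 66/625 + 623/5000 = 1151/5000

P(the item is actually defective|the item is flagged defective) = (66/625) / (1151/5000) = 528/1151

P(the item is actually defective|the item is flagged defective) = 528/1151 ≈ 45.87%


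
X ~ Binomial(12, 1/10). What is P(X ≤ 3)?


P(X ≤ 3) = Σ P(X=i) for i=0..3
P(X=0) = 282429536481/1000000000000
P(X=1) = 94143178827/250000000000
P(X=2) = 115063885233/500000000000
P(X=3) = 4261625379/50000000000
Sum = 194872505967/200000000000

P(X ≤ 3) = 194872505967/200000000000 ≈ 97.44%


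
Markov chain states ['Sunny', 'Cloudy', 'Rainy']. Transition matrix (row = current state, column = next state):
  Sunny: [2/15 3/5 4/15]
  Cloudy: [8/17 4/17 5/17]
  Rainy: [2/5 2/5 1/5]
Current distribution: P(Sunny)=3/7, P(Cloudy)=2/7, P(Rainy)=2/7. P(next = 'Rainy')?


P(next=Rainy) = Σᵢ P(now=i)×P(i→Rainy)
= 3/7×4/15 + 2/7×5/17 + 2/7×1/5
= 4/35 + 10/119 + 2/35 = 152/595

P = 152/595 ≈ 0.2555
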